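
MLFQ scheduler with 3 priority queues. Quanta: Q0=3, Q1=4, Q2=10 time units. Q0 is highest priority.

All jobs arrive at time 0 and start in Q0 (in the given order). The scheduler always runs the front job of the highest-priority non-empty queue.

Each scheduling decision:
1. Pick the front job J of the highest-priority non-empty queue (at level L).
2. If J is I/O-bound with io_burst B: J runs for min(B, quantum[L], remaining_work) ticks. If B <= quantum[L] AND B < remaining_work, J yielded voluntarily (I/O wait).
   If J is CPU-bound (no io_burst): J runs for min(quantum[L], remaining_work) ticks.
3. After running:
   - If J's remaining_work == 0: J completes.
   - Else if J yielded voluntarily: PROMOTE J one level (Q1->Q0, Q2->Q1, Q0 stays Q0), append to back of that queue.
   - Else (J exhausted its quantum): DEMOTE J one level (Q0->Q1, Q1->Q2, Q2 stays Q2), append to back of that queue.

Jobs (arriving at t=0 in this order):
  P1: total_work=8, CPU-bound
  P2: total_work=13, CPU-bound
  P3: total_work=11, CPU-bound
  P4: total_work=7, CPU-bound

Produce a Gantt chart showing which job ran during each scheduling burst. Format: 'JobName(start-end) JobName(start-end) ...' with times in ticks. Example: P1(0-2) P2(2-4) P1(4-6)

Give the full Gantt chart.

Answer: P1(0-3) P2(3-6) P3(6-9) P4(9-12) P1(12-16) P2(16-20) P3(20-24) P4(24-28) P1(28-29) P2(29-35) P3(35-39)

Derivation:
t=0-3: P1@Q0 runs 3, rem=5, quantum used, demote→Q1. Q0=[P2,P3,P4] Q1=[P1] Q2=[]
t=3-6: P2@Q0 runs 3, rem=10, quantum used, demote→Q1. Q0=[P3,P4] Q1=[P1,P2] Q2=[]
t=6-9: P3@Q0 runs 3, rem=8, quantum used, demote→Q1. Q0=[P4] Q1=[P1,P2,P3] Q2=[]
t=9-12: P4@Q0 runs 3, rem=4, quantum used, demote→Q1. Q0=[] Q1=[P1,P2,P3,P4] Q2=[]
t=12-16: P1@Q1 runs 4, rem=1, quantum used, demote→Q2. Q0=[] Q1=[P2,P3,P4] Q2=[P1]
t=16-20: P2@Q1 runs 4, rem=6, quantum used, demote→Q2. Q0=[] Q1=[P3,P4] Q2=[P1,P2]
t=20-24: P3@Q1 runs 4, rem=4, quantum used, demote→Q2. Q0=[] Q1=[P4] Q2=[P1,P2,P3]
t=24-28: P4@Q1 runs 4, rem=0, completes. Q0=[] Q1=[] Q2=[P1,P2,P3]
t=28-29: P1@Q2 runs 1, rem=0, completes. Q0=[] Q1=[] Q2=[P2,P3]
t=29-35: P2@Q2 runs 6, rem=0, completes. Q0=[] Q1=[] Q2=[P3]
t=35-39: P3@Q2 runs 4, rem=0, completes. Q0=[] Q1=[] Q2=[]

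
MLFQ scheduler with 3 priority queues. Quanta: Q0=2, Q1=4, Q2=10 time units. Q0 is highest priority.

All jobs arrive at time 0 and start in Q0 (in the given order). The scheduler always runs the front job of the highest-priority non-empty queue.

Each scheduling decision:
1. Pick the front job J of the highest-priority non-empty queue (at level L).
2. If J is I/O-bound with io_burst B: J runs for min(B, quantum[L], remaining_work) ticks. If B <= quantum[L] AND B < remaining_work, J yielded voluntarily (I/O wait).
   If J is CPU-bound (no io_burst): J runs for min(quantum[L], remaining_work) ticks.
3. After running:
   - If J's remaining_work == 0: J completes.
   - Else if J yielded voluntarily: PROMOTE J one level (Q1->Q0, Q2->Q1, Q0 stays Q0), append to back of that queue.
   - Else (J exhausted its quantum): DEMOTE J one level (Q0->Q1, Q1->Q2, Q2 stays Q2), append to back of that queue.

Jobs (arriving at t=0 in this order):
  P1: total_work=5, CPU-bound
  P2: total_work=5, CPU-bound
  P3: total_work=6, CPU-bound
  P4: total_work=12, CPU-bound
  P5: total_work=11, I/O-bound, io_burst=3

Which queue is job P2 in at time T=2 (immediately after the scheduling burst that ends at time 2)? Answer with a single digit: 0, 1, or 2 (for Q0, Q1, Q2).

Answer: 0

Derivation:
t=0-2: P1@Q0 runs 2, rem=3, quantum used, demote→Q1. Q0=[P2,P3,P4,P5] Q1=[P1] Q2=[]
t=2-4: P2@Q0 runs 2, rem=3, quantum used, demote→Q1. Q0=[P3,P4,P5] Q1=[P1,P2] Q2=[]
t=4-6: P3@Q0 runs 2, rem=4, quantum used, demote→Q1. Q0=[P4,P5] Q1=[P1,P2,P3] Q2=[]
t=6-8: P4@Q0 runs 2, rem=10, quantum used, demote→Q1. Q0=[P5] Q1=[P1,P2,P3,P4] Q2=[]
t=8-10: P5@Q0 runs 2, rem=9, quantum used, demote→Q1. Q0=[] Q1=[P1,P2,P3,P4,P5] Q2=[]
t=10-13: P1@Q1 runs 3, rem=0, completes. Q0=[] Q1=[P2,P3,P4,P5] Q2=[]
t=13-16: P2@Q1 runs 3, rem=0, completes. Q0=[] Q1=[P3,P4,P5] Q2=[]
t=16-20: P3@Q1 runs 4, rem=0, completes. Q0=[] Q1=[P4,P5] Q2=[]
t=20-24: P4@Q1 runs 4, rem=6, quantum used, demote→Q2. Q0=[] Q1=[P5] Q2=[P4]
t=24-27: P5@Q1 runs 3, rem=6, I/O yield, promote→Q0. Q0=[P5] Q1=[] Q2=[P4]
t=27-29: P5@Q0 runs 2, rem=4, quantum used, demote→Q1. Q0=[] Q1=[P5] Q2=[P4]
t=29-32: P5@Q1 runs 3, rem=1, I/O yield, promote→Q0. Q0=[P5] Q1=[] Q2=[P4]
t=32-33: P5@Q0 runs 1, rem=0, completes. Q0=[] Q1=[] Q2=[P4]
t=33-39: P4@Q2 runs 6, rem=0, completes. Q0=[] Q1=[] Q2=[]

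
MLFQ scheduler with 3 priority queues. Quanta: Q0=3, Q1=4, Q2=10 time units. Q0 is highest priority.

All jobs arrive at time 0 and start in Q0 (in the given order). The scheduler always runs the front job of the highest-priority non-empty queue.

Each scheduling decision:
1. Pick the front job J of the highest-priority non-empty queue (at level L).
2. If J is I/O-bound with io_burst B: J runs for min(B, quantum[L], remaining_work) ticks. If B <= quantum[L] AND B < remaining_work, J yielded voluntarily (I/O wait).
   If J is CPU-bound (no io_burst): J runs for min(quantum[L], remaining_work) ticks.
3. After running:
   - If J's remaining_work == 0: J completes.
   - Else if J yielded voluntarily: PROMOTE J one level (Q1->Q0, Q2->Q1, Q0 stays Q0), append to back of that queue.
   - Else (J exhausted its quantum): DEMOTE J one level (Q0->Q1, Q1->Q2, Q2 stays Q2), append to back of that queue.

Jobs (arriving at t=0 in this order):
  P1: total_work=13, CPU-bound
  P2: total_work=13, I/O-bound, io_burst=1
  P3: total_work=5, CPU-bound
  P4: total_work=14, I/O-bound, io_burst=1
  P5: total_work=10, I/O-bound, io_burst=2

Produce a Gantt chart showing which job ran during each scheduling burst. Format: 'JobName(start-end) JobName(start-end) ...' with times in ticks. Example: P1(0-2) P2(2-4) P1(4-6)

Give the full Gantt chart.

Answer: P1(0-3) P2(3-4) P3(4-7) P4(7-8) P5(8-10) P2(10-11) P4(11-12) P5(12-14) P2(14-15) P4(15-16) P5(16-18) P2(18-19) P4(19-20) P5(20-22) P2(22-23) P4(23-24) P5(24-26) P2(26-27) P4(27-28) P2(28-29) P4(29-30) P2(30-31) P4(31-32) P2(32-33) P4(33-34) P2(34-35) P4(35-36) P2(36-37) P4(37-38) P2(38-39) P4(39-40) P2(40-41) P4(41-42) P4(42-43) P1(43-47) P3(47-49) P1(49-55)

Derivation:
t=0-3: P1@Q0 runs 3, rem=10, quantum used, demote→Q1. Q0=[P2,P3,P4,P5] Q1=[P1] Q2=[]
t=3-4: P2@Q0 runs 1, rem=12, I/O yield, promote→Q0. Q0=[P3,P4,P5,P2] Q1=[P1] Q2=[]
t=4-7: P3@Q0 runs 3, rem=2, quantum used, demote→Q1. Q0=[P4,P5,P2] Q1=[P1,P3] Q2=[]
t=7-8: P4@Q0 runs 1, rem=13, I/O yield, promote→Q0. Q0=[P5,P2,P4] Q1=[P1,P3] Q2=[]
t=8-10: P5@Q0 runs 2, rem=8, I/O yield, promote→Q0. Q0=[P2,P4,P5] Q1=[P1,P3] Q2=[]
t=10-11: P2@Q0 runs 1, rem=11, I/O yield, promote→Q0. Q0=[P4,P5,P2] Q1=[P1,P3] Q2=[]
t=11-12: P4@Q0 runs 1, rem=12, I/O yield, promote→Q0. Q0=[P5,P2,P4] Q1=[P1,P3] Q2=[]
t=12-14: P5@Q0 runs 2, rem=6, I/O yield, promote→Q0. Q0=[P2,P4,P5] Q1=[P1,P3] Q2=[]
t=14-15: P2@Q0 runs 1, rem=10, I/O yield, promote→Q0. Q0=[P4,P5,P2] Q1=[P1,P3] Q2=[]
t=15-16: P4@Q0 runs 1, rem=11, I/O yield, promote→Q0. Q0=[P5,P2,P4] Q1=[P1,P3] Q2=[]
t=16-18: P5@Q0 runs 2, rem=4, I/O yield, promote→Q0. Q0=[P2,P4,P5] Q1=[P1,P3] Q2=[]
t=18-19: P2@Q0 runs 1, rem=9, I/O yield, promote→Q0. Q0=[P4,P5,P2] Q1=[P1,P3] Q2=[]
t=19-20: P4@Q0 runs 1, rem=10, I/O yield, promote→Q0. Q0=[P5,P2,P4] Q1=[P1,P3] Q2=[]
t=20-22: P5@Q0 runs 2, rem=2, I/O yield, promote→Q0. Q0=[P2,P4,P5] Q1=[P1,P3] Q2=[]
t=22-23: P2@Q0 runs 1, rem=8, I/O yield, promote→Q0. Q0=[P4,P5,P2] Q1=[P1,P3] Q2=[]
t=23-24: P4@Q0 runs 1, rem=9, I/O yield, promote→Q0. Q0=[P5,P2,P4] Q1=[P1,P3] Q2=[]
t=24-26: P5@Q0 runs 2, rem=0, completes. Q0=[P2,P4] Q1=[P1,P3] Q2=[]
t=26-27: P2@Q0 runs 1, rem=7, I/O yield, promote→Q0. Q0=[P4,P2] Q1=[P1,P3] Q2=[]
t=27-28: P4@Q0 runs 1, rem=8, I/O yield, promote→Q0. Q0=[P2,P4] Q1=[P1,P3] Q2=[]
t=28-29: P2@Q0 runs 1, rem=6, I/O yield, promote→Q0. Q0=[P4,P2] Q1=[P1,P3] Q2=[]
t=29-30: P4@Q0 runs 1, rem=7, I/O yield, promote→Q0. Q0=[P2,P4] Q1=[P1,P3] Q2=[]
t=30-31: P2@Q0 runs 1, rem=5, I/O yield, promote→Q0. Q0=[P4,P2] Q1=[P1,P3] Q2=[]
t=31-32: P4@Q0 runs 1, rem=6, I/O yield, promote→Q0. Q0=[P2,P4] Q1=[P1,P3] Q2=[]
t=32-33: P2@Q0 runs 1, rem=4, I/O yield, promote→Q0. Q0=[P4,P2] Q1=[P1,P3] Q2=[]
t=33-34: P4@Q0 runs 1, rem=5, I/O yield, promote→Q0. Q0=[P2,P4] Q1=[P1,P3] Q2=[]
t=34-35: P2@Q0 runs 1, rem=3, I/O yield, promote→Q0. Q0=[P4,P2] Q1=[P1,P3] Q2=[]
t=35-36: P4@Q0 runs 1, rem=4, I/O yield, promote→Q0. Q0=[P2,P4] Q1=[P1,P3] Q2=[]
t=36-37: P2@Q0 runs 1, rem=2, I/O yield, promote→Q0. Q0=[P4,P2] Q1=[P1,P3] Q2=[]
t=37-38: P4@Q0 runs 1, rem=3, I/O yield, promote→Q0. Q0=[P2,P4] Q1=[P1,P3] Q2=[]
t=38-39: P2@Q0 runs 1, rem=1, I/O yield, promote→Q0. Q0=[P4,P2] Q1=[P1,P3] Q2=[]
t=39-40: P4@Q0 runs 1, rem=2, I/O yield, promote→Q0. Q0=[P2,P4] Q1=[P1,P3] Q2=[]
t=40-41: P2@Q0 runs 1, rem=0, completes. Q0=[P4] Q1=[P1,P3] Q2=[]
t=41-42: P4@Q0 runs 1, rem=1, I/O yield, promote→Q0. Q0=[P4] Q1=[P1,P3] Q2=[]
t=42-43: P4@Q0 runs 1, rem=0, completes. Q0=[] Q1=[P1,P3] Q2=[]
t=43-47: P1@Q1 runs 4, rem=6, quantum used, demote→Q2. Q0=[] Q1=[P3] Q2=[P1]
t=47-49: P3@Q1 runs 2, rem=0, completes. Q0=[] Q1=[] Q2=[P1]
t=49-55: P1@Q2 runs 6, rem=0, completes. Q0=[] Q1=[] Q2=[]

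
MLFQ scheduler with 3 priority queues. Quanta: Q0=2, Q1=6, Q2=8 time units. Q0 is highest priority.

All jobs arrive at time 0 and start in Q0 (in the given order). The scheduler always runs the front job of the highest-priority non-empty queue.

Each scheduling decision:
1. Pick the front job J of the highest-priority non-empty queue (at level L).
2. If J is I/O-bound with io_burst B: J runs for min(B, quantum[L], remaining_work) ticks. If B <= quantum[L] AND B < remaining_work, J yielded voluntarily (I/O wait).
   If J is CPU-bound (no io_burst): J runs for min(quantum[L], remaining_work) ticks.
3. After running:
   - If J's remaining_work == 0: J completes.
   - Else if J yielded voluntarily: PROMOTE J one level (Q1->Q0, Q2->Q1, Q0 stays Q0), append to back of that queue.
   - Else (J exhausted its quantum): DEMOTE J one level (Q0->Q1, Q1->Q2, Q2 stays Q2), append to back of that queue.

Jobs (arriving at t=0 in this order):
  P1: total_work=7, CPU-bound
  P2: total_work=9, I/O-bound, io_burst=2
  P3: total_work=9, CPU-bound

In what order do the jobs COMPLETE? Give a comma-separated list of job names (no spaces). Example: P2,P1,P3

t=0-2: P1@Q0 runs 2, rem=5, quantum used, demote→Q1. Q0=[P2,P3] Q1=[P1] Q2=[]
t=2-4: P2@Q0 runs 2, rem=7, I/O yield, promote→Q0. Q0=[P3,P2] Q1=[P1] Q2=[]
t=4-6: P3@Q0 runs 2, rem=7, quantum used, demote→Q1. Q0=[P2] Q1=[P1,P3] Q2=[]
t=6-8: P2@Q0 runs 2, rem=5, I/O yield, promote→Q0. Q0=[P2] Q1=[P1,P3] Q2=[]
t=8-10: P2@Q0 runs 2, rem=3, I/O yield, promote→Q0. Q0=[P2] Q1=[P1,P3] Q2=[]
t=10-12: P2@Q0 runs 2, rem=1, I/O yield, promote→Q0. Q0=[P2] Q1=[P1,P3] Q2=[]
t=12-13: P2@Q0 runs 1, rem=0, completes. Q0=[] Q1=[P1,P3] Q2=[]
t=13-18: P1@Q1 runs 5, rem=0, completes. Q0=[] Q1=[P3] Q2=[]
t=18-24: P3@Q1 runs 6, rem=1, quantum used, demote→Q2. Q0=[] Q1=[] Q2=[P3]
t=24-25: P3@Q2 runs 1, rem=0, completes. Q0=[] Q1=[] Q2=[]

Answer: P2,P1,P3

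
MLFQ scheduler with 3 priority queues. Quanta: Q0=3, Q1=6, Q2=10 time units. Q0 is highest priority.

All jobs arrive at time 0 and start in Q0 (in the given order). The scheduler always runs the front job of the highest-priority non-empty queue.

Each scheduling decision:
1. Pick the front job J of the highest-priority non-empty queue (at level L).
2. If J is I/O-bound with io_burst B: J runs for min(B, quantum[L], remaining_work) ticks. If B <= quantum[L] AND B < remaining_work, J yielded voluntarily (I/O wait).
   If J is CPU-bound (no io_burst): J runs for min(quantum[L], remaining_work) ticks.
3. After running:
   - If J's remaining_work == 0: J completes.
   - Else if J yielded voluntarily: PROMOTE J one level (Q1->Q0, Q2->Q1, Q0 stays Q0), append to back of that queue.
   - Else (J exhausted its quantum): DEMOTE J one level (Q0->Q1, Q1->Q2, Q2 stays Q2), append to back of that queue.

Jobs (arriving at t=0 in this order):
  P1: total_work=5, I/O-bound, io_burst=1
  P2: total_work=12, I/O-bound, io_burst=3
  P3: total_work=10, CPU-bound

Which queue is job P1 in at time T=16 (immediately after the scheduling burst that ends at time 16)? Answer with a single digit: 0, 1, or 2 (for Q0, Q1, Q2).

Answer: 0

Derivation:
t=0-1: P1@Q0 runs 1, rem=4, I/O yield, promote→Q0. Q0=[P2,P3,P1] Q1=[] Q2=[]
t=1-4: P2@Q0 runs 3, rem=9, I/O yield, promote→Q0. Q0=[P3,P1,P2] Q1=[] Q2=[]
t=4-7: P3@Q0 runs 3, rem=7, quantum used, demote→Q1. Q0=[P1,P2] Q1=[P3] Q2=[]
t=7-8: P1@Q0 runs 1, rem=3, I/O yield, promote→Q0. Q0=[P2,P1] Q1=[P3] Q2=[]
t=8-11: P2@Q0 runs 3, rem=6, I/O yield, promote→Q0. Q0=[P1,P2] Q1=[P3] Q2=[]
t=11-12: P1@Q0 runs 1, rem=2, I/O yield, promote→Q0. Q0=[P2,P1] Q1=[P3] Q2=[]
t=12-15: P2@Q0 runs 3, rem=3, I/O yield, promote→Q0. Q0=[P1,P2] Q1=[P3] Q2=[]
t=15-16: P1@Q0 runs 1, rem=1, I/O yield, promote→Q0. Q0=[P2,P1] Q1=[P3] Q2=[]
t=16-19: P2@Q0 runs 3, rem=0, completes. Q0=[P1] Q1=[P3] Q2=[]
t=19-20: P1@Q0 runs 1, rem=0, completes. Q0=[] Q1=[P3] Q2=[]
t=20-26: P3@Q1 runs 6, rem=1, quantum used, demote→Q2. Q0=[] Q1=[] Q2=[P3]
t=26-27: P3@Q2 runs 1, rem=0, completes. Q0=[] Q1=[] Q2=[]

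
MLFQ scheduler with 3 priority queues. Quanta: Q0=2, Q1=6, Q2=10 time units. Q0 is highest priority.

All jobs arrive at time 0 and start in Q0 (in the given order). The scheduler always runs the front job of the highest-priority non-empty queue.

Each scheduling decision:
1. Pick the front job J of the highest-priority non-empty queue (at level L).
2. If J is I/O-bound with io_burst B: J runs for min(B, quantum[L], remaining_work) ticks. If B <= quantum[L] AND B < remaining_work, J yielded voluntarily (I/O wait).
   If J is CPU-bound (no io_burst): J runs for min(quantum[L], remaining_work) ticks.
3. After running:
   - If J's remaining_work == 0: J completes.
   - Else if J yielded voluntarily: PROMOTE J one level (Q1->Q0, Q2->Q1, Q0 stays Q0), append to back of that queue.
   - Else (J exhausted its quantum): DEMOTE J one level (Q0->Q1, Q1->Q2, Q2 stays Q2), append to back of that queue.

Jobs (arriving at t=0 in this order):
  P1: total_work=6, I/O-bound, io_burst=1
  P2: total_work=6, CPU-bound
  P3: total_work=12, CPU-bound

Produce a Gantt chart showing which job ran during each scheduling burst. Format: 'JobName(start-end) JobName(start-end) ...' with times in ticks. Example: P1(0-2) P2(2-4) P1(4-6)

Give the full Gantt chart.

t=0-1: P1@Q0 runs 1, rem=5, I/O yield, promote→Q0. Q0=[P2,P3,P1] Q1=[] Q2=[]
t=1-3: P2@Q0 runs 2, rem=4, quantum used, demote→Q1. Q0=[P3,P1] Q1=[P2] Q2=[]
t=3-5: P3@Q0 runs 2, rem=10, quantum used, demote→Q1. Q0=[P1] Q1=[P2,P3] Q2=[]
t=5-6: P1@Q0 runs 1, rem=4, I/O yield, promote→Q0. Q0=[P1] Q1=[P2,P3] Q2=[]
t=6-7: P1@Q0 runs 1, rem=3, I/O yield, promote→Q0. Q0=[P1] Q1=[P2,P3] Q2=[]
t=7-8: P1@Q0 runs 1, rem=2, I/O yield, promote→Q0. Q0=[P1] Q1=[P2,P3] Q2=[]
t=8-9: P1@Q0 runs 1, rem=1, I/O yield, promote→Q0. Q0=[P1] Q1=[P2,P3] Q2=[]
t=9-10: P1@Q0 runs 1, rem=0, completes. Q0=[] Q1=[P2,P3] Q2=[]
t=10-14: P2@Q1 runs 4, rem=0, completes. Q0=[] Q1=[P3] Q2=[]
t=14-20: P3@Q1 runs 6, rem=4, quantum used, demote→Q2. Q0=[] Q1=[] Q2=[P3]
t=20-24: P3@Q2 runs 4, rem=0, completes. Q0=[] Q1=[] Q2=[]

Answer: P1(0-1) P2(1-3) P3(3-5) P1(5-6) P1(6-7) P1(7-8) P1(8-9) P1(9-10) P2(10-14) P3(14-20) P3(20-24)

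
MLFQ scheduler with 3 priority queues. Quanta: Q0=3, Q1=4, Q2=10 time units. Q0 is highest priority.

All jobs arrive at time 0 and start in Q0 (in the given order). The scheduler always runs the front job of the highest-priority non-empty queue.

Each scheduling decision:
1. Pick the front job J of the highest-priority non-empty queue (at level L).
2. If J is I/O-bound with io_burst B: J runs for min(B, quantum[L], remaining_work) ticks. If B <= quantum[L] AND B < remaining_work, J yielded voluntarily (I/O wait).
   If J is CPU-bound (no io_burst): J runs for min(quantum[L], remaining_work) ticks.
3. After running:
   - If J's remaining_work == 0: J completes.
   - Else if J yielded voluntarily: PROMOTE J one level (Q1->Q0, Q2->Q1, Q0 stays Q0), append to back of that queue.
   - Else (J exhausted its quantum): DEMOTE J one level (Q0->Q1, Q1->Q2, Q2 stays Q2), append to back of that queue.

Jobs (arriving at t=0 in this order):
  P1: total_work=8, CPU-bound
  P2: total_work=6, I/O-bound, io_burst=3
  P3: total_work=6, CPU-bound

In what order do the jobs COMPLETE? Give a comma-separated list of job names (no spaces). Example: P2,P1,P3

t=0-3: P1@Q0 runs 3, rem=5, quantum used, demote→Q1. Q0=[P2,P3] Q1=[P1] Q2=[]
t=3-6: P2@Q0 runs 3, rem=3, I/O yield, promote→Q0. Q0=[P3,P2] Q1=[P1] Q2=[]
t=6-9: P3@Q0 runs 3, rem=3, quantum used, demote→Q1. Q0=[P2] Q1=[P1,P3] Q2=[]
t=9-12: P2@Q0 runs 3, rem=0, completes. Q0=[] Q1=[P1,P3] Q2=[]
t=12-16: P1@Q1 runs 4, rem=1, quantum used, demote→Q2. Q0=[] Q1=[P3] Q2=[P1]
t=16-19: P3@Q1 runs 3, rem=0, completes. Q0=[] Q1=[] Q2=[P1]
t=19-20: P1@Q2 runs 1, rem=0, completes. Q0=[] Q1=[] Q2=[]

Answer: P2,P3,P1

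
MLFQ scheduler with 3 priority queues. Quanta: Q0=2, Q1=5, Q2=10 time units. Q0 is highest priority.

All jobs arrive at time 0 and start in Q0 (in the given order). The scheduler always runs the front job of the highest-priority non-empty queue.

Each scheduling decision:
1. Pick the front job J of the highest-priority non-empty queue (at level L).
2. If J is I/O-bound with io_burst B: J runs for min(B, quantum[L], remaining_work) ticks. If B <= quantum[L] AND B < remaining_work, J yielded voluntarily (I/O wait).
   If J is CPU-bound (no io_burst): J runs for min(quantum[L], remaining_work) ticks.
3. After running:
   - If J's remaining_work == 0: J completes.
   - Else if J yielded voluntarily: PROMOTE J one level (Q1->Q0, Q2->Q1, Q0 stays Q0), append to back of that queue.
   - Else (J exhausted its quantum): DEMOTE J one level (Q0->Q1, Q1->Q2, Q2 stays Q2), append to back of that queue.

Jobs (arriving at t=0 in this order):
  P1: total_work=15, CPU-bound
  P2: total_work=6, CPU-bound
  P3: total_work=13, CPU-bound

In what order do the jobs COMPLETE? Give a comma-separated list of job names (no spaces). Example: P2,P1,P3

t=0-2: P1@Q0 runs 2, rem=13, quantum used, demote→Q1. Q0=[P2,P3] Q1=[P1] Q2=[]
t=2-4: P2@Q0 runs 2, rem=4, quantum used, demote→Q1. Q0=[P3] Q1=[P1,P2] Q2=[]
t=4-6: P3@Q0 runs 2, rem=11, quantum used, demote→Q1. Q0=[] Q1=[P1,P2,P3] Q2=[]
t=6-11: P1@Q1 runs 5, rem=8, quantum used, demote→Q2. Q0=[] Q1=[P2,P3] Q2=[P1]
t=11-15: P2@Q1 runs 4, rem=0, completes. Q0=[] Q1=[P3] Q2=[P1]
t=15-20: P3@Q1 runs 5, rem=6, quantum used, demote→Q2. Q0=[] Q1=[] Q2=[P1,P3]
t=20-28: P1@Q2 runs 8, rem=0, completes. Q0=[] Q1=[] Q2=[P3]
t=28-34: P3@Q2 runs 6, rem=0, completes. Q0=[] Q1=[] Q2=[]

Answer: P2,P1,P3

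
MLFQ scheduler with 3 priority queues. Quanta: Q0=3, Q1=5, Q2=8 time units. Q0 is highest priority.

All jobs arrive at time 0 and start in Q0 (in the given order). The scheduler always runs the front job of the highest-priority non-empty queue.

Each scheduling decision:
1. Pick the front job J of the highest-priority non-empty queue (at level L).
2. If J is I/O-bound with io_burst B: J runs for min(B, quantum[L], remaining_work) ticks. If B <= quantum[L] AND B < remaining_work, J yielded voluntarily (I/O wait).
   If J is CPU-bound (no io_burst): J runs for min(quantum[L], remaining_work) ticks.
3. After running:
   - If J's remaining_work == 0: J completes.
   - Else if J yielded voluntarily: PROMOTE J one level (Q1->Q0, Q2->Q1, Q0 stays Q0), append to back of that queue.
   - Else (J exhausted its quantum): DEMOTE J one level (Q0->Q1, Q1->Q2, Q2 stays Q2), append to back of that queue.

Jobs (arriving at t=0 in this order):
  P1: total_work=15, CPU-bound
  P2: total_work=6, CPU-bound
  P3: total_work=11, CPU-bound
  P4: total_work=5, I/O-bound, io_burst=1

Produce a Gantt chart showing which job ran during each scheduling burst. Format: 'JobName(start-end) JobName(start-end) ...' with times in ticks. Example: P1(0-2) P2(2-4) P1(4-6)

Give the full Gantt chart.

Answer: P1(0-3) P2(3-6) P3(6-9) P4(9-10) P4(10-11) P4(11-12) P4(12-13) P4(13-14) P1(14-19) P2(19-22) P3(22-27) P1(27-34) P3(34-37)

Derivation:
t=0-3: P1@Q0 runs 3, rem=12, quantum used, demote→Q1. Q0=[P2,P3,P4] Q1=[P1] Q2=[]
t=3-6: P2@Q0 runs 3, rem=3, quantum used, demote→Q1. Q0=[P3,P4] Q1=[P1,P2] Q2=[]
t=6-9: P3@Q0 runs 3, rem=8, quantum used, demote→Q1. Q0=[P4] Q1=[P1,P2,P3] Q2=[]
t=9-10: P4@Q0 runs 1, rem=4, I/O yield, promote→Q0. Q0=[P4] Q1=[P1,P2,P3] Q2=[]
t=10-11: P4@Q0 runs 1, rem=3, I/O yield, promote→Q0. Q0=[P4] Q1=[P1,P2,P3] Q2=[]
t=11-12: P4@Q0 runs 1, rem=2, I/O yield, promote→Q0. Q0=[P4] Q1=[P1,P2,P3] Q2=[]
t=12-13: P4@Q0 runs 1, rem=1, I/O yield, promote→Q0. Q0=[P4] Q1=[P1,P2,P3] Q2=[]
t=13-14: P4@Q0 runs 1, rem=0, completes. Q0=[] Q1=[P1,P2,P3] Q2=[]
t=14-19: P1@Q1 runs 5, rem=7, quantum used, demote→Q2. Q0=[] Q1=[P2,P3] Q2=[P1]
t=19-22: P2@Q1 runs 3, rem=0, completes. Q0=[] Q1=[P3] Q2=[P1]
t=22-27: P3@Q1 runs 5, rem=3, quantum used, demote→Q2. Q0=[] Q1=[] Q2=[P1,P3]
t=27-34: P1@Q2 runs 7, rem=0, completes. Q0=[] Q1=[] Q2=[P3]
t=34-37: P3@Q2 runs 3, rem=0, completes. Q0=[] Q1=[] Q2=[]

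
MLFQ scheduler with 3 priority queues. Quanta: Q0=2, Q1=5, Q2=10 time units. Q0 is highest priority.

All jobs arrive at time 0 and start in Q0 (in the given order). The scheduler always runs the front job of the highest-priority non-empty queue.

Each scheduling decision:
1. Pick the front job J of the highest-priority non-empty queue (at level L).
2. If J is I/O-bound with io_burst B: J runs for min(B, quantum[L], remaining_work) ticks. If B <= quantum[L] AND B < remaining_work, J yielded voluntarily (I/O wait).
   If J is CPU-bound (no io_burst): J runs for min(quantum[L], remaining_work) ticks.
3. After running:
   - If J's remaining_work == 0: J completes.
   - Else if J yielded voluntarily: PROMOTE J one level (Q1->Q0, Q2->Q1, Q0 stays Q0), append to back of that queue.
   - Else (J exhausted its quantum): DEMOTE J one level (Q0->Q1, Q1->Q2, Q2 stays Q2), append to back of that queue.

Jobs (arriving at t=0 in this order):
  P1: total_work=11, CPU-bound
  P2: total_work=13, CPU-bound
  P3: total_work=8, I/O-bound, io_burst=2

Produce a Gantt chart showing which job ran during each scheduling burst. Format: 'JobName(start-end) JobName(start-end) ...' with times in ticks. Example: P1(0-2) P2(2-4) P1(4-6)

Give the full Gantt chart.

t=0-2: P1@Q0 runs 2, rem=9, quantum used, demote→Q1. Q0=[P2,P3] Q1=[P1] Q2=[]
t=2-4: P2@Q0 runs 2, rem=11, quantum used, demote→Q1. Q0=[P3] Q1=[P1,P2] Q2=[]
t=4-6: P3@Q0 runs 2, rem=6, I/O yield, promote→Q0. Q0=[P3] Q1=[P1,P2] Q2=[]
t=6-8: P3@Q0 runs 2, rem=4, I/O yield, promote→Q0. Q0=[P3] Q1=[P1,P2] Q2=[]
t=8-10: P3@Q0 runs 2, rem=2, I/O yield, promote→Q0. Q0=[P3] Q1=[P1,P2] Q2=[]
t=10-12: P3@Q0 runs 2, rem=0, completes. Q0=[] Q1=[P1,P2] Q2=[]
t=12-17: P1@Q1 runs 5, rem=4, quantum used, demote→Q2. Q0=[] Q1=[P2] Q2=[P1]
t=17-22: P2@Q1 runs 5, rem=6, quantum used, demote→Q2. Q0=[] Q1=[] Q2=[P1,P2]
t=22-26: P1@Q2 runs 4, rem=0, completes. Q0=[] Q1=[] Q2=[P2]
t=26-32: P2@Q2 runs 6, rem=0, completes. Q0=[] Q1=[] Q2=[]

Answer: P1(0-2) P2(2-4) P3(4-6) P3(6-8) P3(8-10) P3(10-12) P1(12-17) P2(17-22) P1(22-26) P2(26-32)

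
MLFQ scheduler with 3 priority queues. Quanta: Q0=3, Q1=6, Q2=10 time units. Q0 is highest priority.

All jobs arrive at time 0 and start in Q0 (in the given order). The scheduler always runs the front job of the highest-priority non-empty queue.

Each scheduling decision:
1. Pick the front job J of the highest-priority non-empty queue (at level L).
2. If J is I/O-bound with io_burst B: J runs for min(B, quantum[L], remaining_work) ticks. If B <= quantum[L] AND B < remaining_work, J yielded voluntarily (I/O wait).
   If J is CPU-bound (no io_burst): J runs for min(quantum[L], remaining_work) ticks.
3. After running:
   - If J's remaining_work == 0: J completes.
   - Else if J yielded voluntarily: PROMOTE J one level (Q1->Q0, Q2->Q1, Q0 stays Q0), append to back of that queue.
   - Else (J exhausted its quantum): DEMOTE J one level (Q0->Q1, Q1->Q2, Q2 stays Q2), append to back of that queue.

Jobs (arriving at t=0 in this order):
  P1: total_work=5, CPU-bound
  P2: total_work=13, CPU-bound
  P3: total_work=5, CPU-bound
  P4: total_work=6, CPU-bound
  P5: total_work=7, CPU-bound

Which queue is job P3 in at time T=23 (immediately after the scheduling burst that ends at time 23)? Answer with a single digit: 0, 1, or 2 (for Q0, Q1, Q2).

Answer: 1

Derivation:
t=0-3: P1@Q0 runs 3, rem=2, quantum used, demote→Q1. Q0=[P2,P3,P4,P5] Q1=[P1] Q2=[]
t=3-6: P2@Q0 runs 3, rem=10, quantum used, demote→Q1. Q0=[P3,P4,P5] Q1=[P1,P2] Q2=[]
t=6-9: P3@Q0 runs 3, rem=2, quantum used, demote→Q1. Q0=[P4,P5] Q1=[P1,P2,P3] Q2=[]
t=9-12: P4@Q0 runs 3, rem=3, quantum used, demote→Q1. Q0=[P5] Q1=[P1,P2,P3,P4] Q2=[]
t=12-15: P5@Q0 runs 3, rem=4, quantum used, demote→Q1. Q0=[] Q1=[P1,P2,P3,P4,P5] Q2=[]
t=15-17: P1@Q1 runs 2, rem=0, completes. Q0=[] Q1=[P2,P3,P4,P5] Q2=[]
t=17-23: P2@Q1 runs 6, rem=4, quantum used, demote→Q2. Q0=[] Q1=[P3,P4,P5] Q2=[P2]
t=23-25: P3@Q1 runs 2, rem=0, completes. Q0=[] Q1=[P4,P5] Q2=[P2]
t=25-28: P4@Q1 runs 3, rem=0, completes. Q0=[] Q1=[P5] Q2=[P2]
t=28-32: P5@Q1 runs 4, rem=0, completes. Q0=[] Q1=[] Q2=[P2]
t=32-36: P2@Q2 runs 4, rem=0, completes. Q0=[] Q1=[] Q2=[]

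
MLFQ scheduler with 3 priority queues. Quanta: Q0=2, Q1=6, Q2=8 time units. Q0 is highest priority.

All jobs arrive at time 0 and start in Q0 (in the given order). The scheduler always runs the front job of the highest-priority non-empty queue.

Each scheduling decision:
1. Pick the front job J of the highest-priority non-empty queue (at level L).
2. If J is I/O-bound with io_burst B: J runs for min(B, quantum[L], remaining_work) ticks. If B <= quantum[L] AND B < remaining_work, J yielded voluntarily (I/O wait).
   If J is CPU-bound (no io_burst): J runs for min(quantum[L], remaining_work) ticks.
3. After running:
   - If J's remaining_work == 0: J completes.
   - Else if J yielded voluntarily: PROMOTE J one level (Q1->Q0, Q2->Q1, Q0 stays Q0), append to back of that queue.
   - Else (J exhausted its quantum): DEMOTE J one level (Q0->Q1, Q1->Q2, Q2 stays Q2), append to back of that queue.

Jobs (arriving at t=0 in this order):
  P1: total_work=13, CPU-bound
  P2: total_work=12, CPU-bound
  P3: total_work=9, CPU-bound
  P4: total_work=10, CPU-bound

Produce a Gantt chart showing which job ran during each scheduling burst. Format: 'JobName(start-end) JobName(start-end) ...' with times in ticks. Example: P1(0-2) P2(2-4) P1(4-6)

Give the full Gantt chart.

Answer: P1(0-2) P2(2-4) P3(4-6) P4(6-8) P1(8-14) P2(14-20) P3(20-26) P4(26-32) P1(32-37) P2(37-41) P3(41-42) P4(42-44)

Derivation:
t=0-2: P1@Q0 runs 2, rem=11, quantum used, demote→Q1. Q0=[P2,P3,P4] Q1=[P1] Q2=[]
t=2-4: P2@Q0 runs 2, rem=10, quantum used, demote→Q1. Q0=[P3,P4] Q1=[P1,P2] Q2=[]
t=4-6: P3@Q0 runs 2, rem=7, quantum used, demote→Q1. Q0=[P4] Q1=[P1,P2,P3] Q2=[]
t=6-8: P4@Q0 runs 2, rem=8, quantum used, demote→Q1. Q0=[] Q1=[P1,P2,P3,P4] Q2=[]
t=8-14: P1@Q1 runs 6, rem=5, quantum used, demote→Q2. Q0=[] Q1=[P2,P3,P4] Q2=[P1]
t=14-20: P2@Q1 runs 6, rem=4, quantum used, demote→Q2. Q0=[] Q1=[P3,P4] Q2=[P1,P2]
t=20-26: P3@Q1 runs 6, rem=1, quantum used, demote→Q2. Q0=[] Q1=[P4] Q2=[P1,P2,P3]
t=26-32: P4@Q1 runs 6, rem=2, quantum used, demote→Q2. Q0=[] Q1=[] Q2=[P1,P2,P3,P4]
t=32-37: P1@Q2 runs 5, rem=0, completes. Q0=[] Q1=[] Q2=[P2,P3,P4]
t=37-41: P2@Q2 runs 4, rem=0, completes. Q0=[] Q1=[] Q2=[P3,P4]
t=41-42: P3@Q2 runs 1, rem=0, completes. Q0=[] Q1=[] Q2=[P4]
t=42-44: P4@Q2 runs 2, rem=0, completes. Q0=[] Q1=[] Q2=[]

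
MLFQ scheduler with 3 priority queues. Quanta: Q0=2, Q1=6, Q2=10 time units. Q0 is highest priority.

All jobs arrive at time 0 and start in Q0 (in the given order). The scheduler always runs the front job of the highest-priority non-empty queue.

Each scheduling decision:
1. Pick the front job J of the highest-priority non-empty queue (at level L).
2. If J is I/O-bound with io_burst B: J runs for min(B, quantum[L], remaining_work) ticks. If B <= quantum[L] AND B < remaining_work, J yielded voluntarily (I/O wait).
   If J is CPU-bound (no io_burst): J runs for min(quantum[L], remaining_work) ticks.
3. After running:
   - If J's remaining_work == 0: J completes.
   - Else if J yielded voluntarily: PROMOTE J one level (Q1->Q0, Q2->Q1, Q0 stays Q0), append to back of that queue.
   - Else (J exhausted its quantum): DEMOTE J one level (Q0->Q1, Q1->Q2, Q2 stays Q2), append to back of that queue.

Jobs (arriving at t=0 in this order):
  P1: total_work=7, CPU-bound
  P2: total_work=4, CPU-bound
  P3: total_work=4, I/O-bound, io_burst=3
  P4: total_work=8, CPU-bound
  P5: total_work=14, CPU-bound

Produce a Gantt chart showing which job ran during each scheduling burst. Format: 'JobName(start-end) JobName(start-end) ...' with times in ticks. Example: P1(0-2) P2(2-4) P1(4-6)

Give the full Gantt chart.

t=0-2: P1@Q0 runs 2, rem=5, quantum used, demote→Q1. Q0=[P2,P3,P4,P5] Q1=[P1] Q2=[]
t=2-4: P2@Q0 runs 2, rem=2, quantum used, demote→Q1. Q0=[P3,P4,P5] Q1=[P1,P2] Q2=[]
t=4-6: P3@Q0 runs 2, rem=2, quantum used, demote→Q1. Q0=[P4,P5] Q1=[P1,P2,P3] Q2=[]
t=6-8: P4@Q0 runs 2, rem=6, quantum used, demote→Q1. Q0=[P5] Q1=[P1,P2,P3,P4] Q2=[]
t=8-10: P5@Q0 runs 2, rem=12, quantum used, demote→Q1. Q0=[] Q1=[P1,P2,P3,P4,P5] Q2=[]
t=10-15: P1@Q1 runs 5, rem=0, completes. Q0=[] Q1=[P2,P3,P4,P5] Q2=[]
t=15-17: P2@Q1 runs 2, rem=0, completes. Q0=[] Q1=[P3,P4,P5] Q2=[]
t=17-19: P3@Q1 runs 2, rem=0, completes. Q0=[] Q1=[P4,P5] Q2=[]
t=19-25: P4@Q1 runs 6, rem=0, completes. Q0=[] Q1=[P5] Q2=[]
t=25-31: P5@Q1 runs 6, rem=6, quantum used, demote→Q2. Q0=[] Q1=[] Q2=[P5]
t=31-37: P5@Q2 runs 6, rem=0, completes. Q0=[] Q1=[] Q2=[]

Answer: P1(0-2) P2(2-4) P3(4-6) P4(6-8) P5(8-10) P1(10-15) P2(15-17) P3(17-19) P4(19-25) P5(25-31) P5(31-37)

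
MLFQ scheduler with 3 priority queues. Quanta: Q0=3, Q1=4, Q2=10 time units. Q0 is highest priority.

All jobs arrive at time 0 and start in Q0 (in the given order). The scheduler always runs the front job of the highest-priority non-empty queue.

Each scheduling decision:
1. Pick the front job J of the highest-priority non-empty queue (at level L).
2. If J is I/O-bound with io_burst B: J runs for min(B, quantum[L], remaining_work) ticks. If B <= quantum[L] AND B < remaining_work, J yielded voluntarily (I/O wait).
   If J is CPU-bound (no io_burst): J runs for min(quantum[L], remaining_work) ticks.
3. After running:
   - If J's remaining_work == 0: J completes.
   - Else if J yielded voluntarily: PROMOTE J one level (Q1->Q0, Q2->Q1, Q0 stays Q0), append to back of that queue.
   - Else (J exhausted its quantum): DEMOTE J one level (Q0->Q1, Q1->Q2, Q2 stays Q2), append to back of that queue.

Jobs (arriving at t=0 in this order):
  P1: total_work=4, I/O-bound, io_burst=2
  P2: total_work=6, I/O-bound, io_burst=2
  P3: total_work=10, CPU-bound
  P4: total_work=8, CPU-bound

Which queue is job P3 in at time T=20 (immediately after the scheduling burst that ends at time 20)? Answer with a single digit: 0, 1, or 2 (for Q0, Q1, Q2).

Answer: 2

Derivation:
t=0-2: P1@Q0 runs 2, rem=2, I/O yield, promote→Q0. Q0=[P2,P3,P4,P1] Q1=[] Q2=[]
t=2-4: P2@Q0 runs 2, rem=4, I/O yield, promote→Q0. Q0=[P3,P4,P1,P2] Q1=[] Q2=[]
t=4-7: P3@Q0 runs 3, rem=7, quantum used, demote→Q1. Q0=[P4,P1,P2] Q1=[P3] Q2=[]
t=7-10: P4@Q0 runs 3, rem=5, quantum used, demote→Q1. Q0=[P1,P2] Q1=[P3,P4] Q2=[]
t=10-12: P1@Q0 runs 2, rem=0, completes. Q0=[P2] Q1=[P3,P4] Q2=[]
t=12-14: P2@Q0 runs 2, rem=2, I/O yield, promote→Q0. Q0=[P2] Q1=[P3,P4] Q2=[]
t=14-16: P2@Q0 runs 2, rem=0, completes. Q0=[] Q1=[P3,P4] Q2=[]
t=16-20: P3@Q1 runs 4, rem=3, quantum used, demote→Q2. Q0=[] Q1=[P4] Q2=[P3]
t=20-24: P4@Q1 runs 4, rem=1, quantum used, demote→Q2. Q0=[] Q1=[] Q2=[P3,P4]
t=24-27: P3@Q2 runs 3, rem=0, completes. Q0=[] Q1=[] Q2=[P4]
t=27-28: P4@Q2 runs 1, rem=0, completes. Q0=[] Q1=[] Q2=[]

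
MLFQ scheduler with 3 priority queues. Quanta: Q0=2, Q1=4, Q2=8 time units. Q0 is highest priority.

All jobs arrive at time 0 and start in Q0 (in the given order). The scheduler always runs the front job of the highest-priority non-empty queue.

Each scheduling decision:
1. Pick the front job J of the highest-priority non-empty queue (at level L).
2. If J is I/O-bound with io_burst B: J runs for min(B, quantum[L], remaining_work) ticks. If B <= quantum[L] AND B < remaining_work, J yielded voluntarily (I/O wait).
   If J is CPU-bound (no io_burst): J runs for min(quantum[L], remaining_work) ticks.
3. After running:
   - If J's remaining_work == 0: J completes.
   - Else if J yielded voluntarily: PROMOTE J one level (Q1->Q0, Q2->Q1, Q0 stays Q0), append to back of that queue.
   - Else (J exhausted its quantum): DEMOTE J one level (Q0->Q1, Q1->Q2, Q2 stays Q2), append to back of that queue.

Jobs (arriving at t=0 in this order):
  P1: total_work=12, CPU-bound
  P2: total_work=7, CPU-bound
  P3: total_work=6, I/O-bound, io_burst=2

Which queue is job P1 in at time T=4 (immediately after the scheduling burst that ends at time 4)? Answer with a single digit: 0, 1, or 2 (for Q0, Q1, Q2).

Answer: 1

Derivation:
t=0-2: P1@Q0 runs 2, rem=10, quantum used, demote→Q1. Q0=[P2,P3] Q1=[P1] Q2=[]
t=2-4: P2@Q0 runs 2, rem=5, quantum used, demote→Q1. Q0=[P3] Q1=[P1,P2] Q2=[]
t=4-6: P3@Q0 runs 2, rem=4, I/O yield, promote→Q0. Q0=[P3] Q1=[P1,P2] Q2=[]
t=6-8: P3@Q0 runs 2, rem=2, I/O yield, promote→Q0. Q0=[P3] Q1=[P1,P2] Q2=[]
t=8-10: P3@Q0 runs 2, rem=0, completes. Q0=[] Q1=[P1,P2] Q2=[]
t=10-14: P1@Q1 runs 4, rem=6, quantum used, demote→Q2. Q0=[] Q1=[P2] Q2=[P1]
t=14-18: P2@Q1 runs 4, rem=1, quantum used, demote→Q2. Q0=[] Q1=[] Q2=[P1,P2]
t=18-24: P1@Q2 runs 6, rem=0, completes. Q0=[] Q1=[] Q2=[P2]
t=24-25: P2@Q2 runs 1, rem=0, completes. Q0=[] Q1=[] Q2=[]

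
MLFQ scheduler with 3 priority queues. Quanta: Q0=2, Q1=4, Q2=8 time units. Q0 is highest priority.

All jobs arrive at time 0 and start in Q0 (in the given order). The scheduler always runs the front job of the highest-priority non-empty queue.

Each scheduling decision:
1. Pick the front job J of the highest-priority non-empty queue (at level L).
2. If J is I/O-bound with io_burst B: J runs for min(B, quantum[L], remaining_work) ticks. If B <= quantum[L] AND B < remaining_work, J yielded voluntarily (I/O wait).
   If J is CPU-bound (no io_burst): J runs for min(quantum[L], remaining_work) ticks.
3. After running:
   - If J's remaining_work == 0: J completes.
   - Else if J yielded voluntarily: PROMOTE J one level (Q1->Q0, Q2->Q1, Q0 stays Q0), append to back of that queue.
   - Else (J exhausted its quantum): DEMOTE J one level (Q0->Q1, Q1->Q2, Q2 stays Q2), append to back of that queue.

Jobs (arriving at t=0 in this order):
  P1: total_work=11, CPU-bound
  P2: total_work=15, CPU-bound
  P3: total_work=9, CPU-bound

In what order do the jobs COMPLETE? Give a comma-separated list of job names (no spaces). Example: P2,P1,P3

Answer: P1,P3,P2

Derivation:
t=0-2: P1@Q0 runs 2, rem=9, quantum used, demote→Q1. Q0=[P2,P3] Q1=[P1] Q2=[]
t=2-4: P2@Q0 runs 2, rem=13, quantum used, demote→Q1. Q0=[P3] Q1=[P1,P2] Q2=[]
t=4-6: P3@Q0 runs 2, rem=7, quantum used, demote→Q1. Q0=[] Q1=[P1,P2,P3] Q2=[]
t=6-10: P1@Q1 runs 4, rem=5, quantum used, demote→Q2. Q0=[] Q1=[P2,P3] Q2=[P1]
t=10-14: P2@Q1 runs 4, rem=9, quantum used, demote→Q2. Q0=[] Q1=[P3] Q2=[P1,P2]
t=14-18: P3@Q1 runs 4, rem=3, quantum used, demote→Q2. Q0=[] Q1=[] Q2=[P1,P2,P3]
t=18-23: P1@Q2 runs 5, rem=0, completes. Q0=[] Q1=[] Q2=[P2,P3]
t=23-31: P2@Q2 runs 8, rem=1, quantum used, demote→Q2. Q0=[] Q1=[] Q2=[P3,P2]
t=31-34: P3@Q2 runs 3, rem=0, completes. Q0=[] Q1=[] Q2=[P2]
t=34-35: P2@Q2 runs 1, rem=0, completes. Q0=[] Q1=[] Q2=[]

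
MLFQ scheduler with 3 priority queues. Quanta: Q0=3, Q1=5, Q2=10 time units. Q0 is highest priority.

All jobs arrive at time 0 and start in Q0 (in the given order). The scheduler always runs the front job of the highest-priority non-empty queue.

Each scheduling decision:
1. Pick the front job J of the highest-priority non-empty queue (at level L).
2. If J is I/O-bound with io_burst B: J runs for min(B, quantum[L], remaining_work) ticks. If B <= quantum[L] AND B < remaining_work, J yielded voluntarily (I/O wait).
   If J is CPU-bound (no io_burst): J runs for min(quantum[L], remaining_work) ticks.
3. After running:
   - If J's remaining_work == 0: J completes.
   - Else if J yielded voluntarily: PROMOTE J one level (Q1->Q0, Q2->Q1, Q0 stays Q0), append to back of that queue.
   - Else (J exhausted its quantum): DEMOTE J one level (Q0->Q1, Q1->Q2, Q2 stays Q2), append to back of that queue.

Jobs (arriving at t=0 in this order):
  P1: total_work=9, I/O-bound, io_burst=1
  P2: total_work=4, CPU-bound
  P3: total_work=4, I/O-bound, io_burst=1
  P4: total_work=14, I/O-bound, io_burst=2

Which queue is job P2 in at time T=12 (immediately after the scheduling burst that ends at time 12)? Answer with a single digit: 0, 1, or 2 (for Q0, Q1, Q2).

t=0-1: P1@Q0 runs 1, rem=8, I/O yield, promote→Q0. Q0=[P2,P3,P4,P1] Q1=[] Q2=[]
t=1-4: P2@Q0 runs 3, rem=1, quantum used, demote→Q1. Q0=[P3,P4,P1] Q1=[P2] Q2=[]
t=4-5: P3@Q0 runs 1, rem=3, I/O yield, promote→Q0. Q0=[P4,P1,P3] Q1=[P2] Q2=[]
t=5-7: P4@Q0 runs 2, rem=12, I/O yield, promote→Q0. Q0=[P1,P3,P4] Q1=[P2] Q2=[]
t=7-8: P1@Q0 runs 1, rem=7, I/O yield, promote→Q0. Q0=[P3,P4,P1] Q1=[P2] Q2=[]
t=8-9: P3@Q0 runs 1, rem=2, I/O yield, promote→Q0. Q0=[P4,P1,P3] Q1=[P2] Q2=[]
t=9-11: P4@Q0 runs 2, rem=10, I/O yield, promote→Q0. Q0=[P1,P3,P4] Q1=[P2] Q2=[]
t=11-12: P1@Q0 runs 1, rem=6, I/O yield, promote→Q0. Q0=[P3,P4,P1] Q1=[P2] Q2=[]
t=12-13: P3@Q0 runs 1, rem=1, I/O yield, promote→Q0. Q0=[P4,P1,P3] Q1=[P2] Q2=[]
t=13-15: P4@Q0 runs 2, rem=8, I/O yield, promote→Q0. Q0=[P1,P3,P4] Q1=[P2] Q2=[]
t=15-16: P1@Q0 runs 1, rem=5, I/O yield, promote→Q0. Q0=[P3,P4,P1] Q1=[P2] Q2=[]
t=16-17: P3@Q0 runs 1, rem=0, completes. Q0=[P4,P1] Q1=[P2] Q2=[]
t=17-19: P4@Q0 runs 2, rem=6, I/O yield, promote→Q0. Q0=[P1,P4] Q1=[P2] Q2=[]
t=19-20: P1@Q0 runs 1, rem=4, I/O yield, promote→Q0. Q0=[P4,P1] Q1=[P2] Q2=[]
t=20-22: P4@Q0 runs 2, rem=4, I/O yield, promote→Q0. Q0=[P1,P4] Q1=[P2] Q2=[]
t=22-23: P1@Q0 runs 1, rem=3, I/O yield, promote→Q0. Q0=[P4,P1] Q1=[P2] Q2=[]
t=23-25: P4@Q0 runs 2, rem=2, I/O yield, promote→Q0. Q0=[P1,P4] Q1=[P2] Q2=[]
t=25-26: P1@Q0 runs 1, rem=2, I/O yield, promote→Q0. Q0=[P4,P1] Q1=[P2] Q2=[]
t=26-28: P4@Q0 runs 2, rem=0, completes. Q0=[P1] Q1=[P2] Q2=[]
t=28-29: P1@Q0 runs 1, rem=1, I/O yield, promote→Q0. Q0=[P1] Q1=[P2] Q2=[]
t=29-30: P1@Q0 runs 1, rem=0, completes. Q0=[] Q1=[P2] Q2=[]
t=30-31: P2@Q1 runs 1, rem=0, completes. Q0=[] Q1=[] Q2=[]

Answer: 1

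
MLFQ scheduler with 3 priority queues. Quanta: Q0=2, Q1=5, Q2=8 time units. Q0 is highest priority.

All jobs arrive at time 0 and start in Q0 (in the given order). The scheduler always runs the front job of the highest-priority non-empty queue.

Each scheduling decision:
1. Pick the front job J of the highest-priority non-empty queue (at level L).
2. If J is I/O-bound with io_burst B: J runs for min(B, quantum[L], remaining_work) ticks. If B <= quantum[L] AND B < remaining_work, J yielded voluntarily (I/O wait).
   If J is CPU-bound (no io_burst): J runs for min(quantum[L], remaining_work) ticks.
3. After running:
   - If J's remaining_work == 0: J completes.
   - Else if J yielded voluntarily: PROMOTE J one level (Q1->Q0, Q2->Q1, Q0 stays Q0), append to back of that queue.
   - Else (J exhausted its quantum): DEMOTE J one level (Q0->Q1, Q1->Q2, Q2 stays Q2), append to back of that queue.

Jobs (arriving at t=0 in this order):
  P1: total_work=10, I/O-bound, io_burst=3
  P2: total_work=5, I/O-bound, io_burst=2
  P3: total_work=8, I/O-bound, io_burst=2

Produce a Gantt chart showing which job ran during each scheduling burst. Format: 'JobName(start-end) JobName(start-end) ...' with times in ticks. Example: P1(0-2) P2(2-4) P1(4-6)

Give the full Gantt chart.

Answer: P1(0-2) P2(2-4) P3(4-6) P2(6-8) P3(8-10) P2(10-11) P3(11-13) P3(13-15) P1(15-18) P1(18-20) P1(20-23)

Derivation:
t=0-2: P1@Q0 runs 2, rem=8, quantum used, demote→Q1. Q0=[P2,P3] Q1=[P1] Q2=[]
t=2-4: P2@Q0 runs 2, rem=3, I/O yield, promote→Q0. Q0=[P3,P2] Q1=[P1] Q2=[]
t=4-6: P3@Q0 runs 2, rem=6, I/O yield, promote→Q0. Q0=[P2,P3] Q1=[P1] Q2=[]
t=6-8: P2@Q0 runs 2, rem=1, I/O yield, promote→Q0. Q0=[P3,P2] Q1=[P1] Q2=[]
t=8-10: P3@Q0 runs 2, rem=4, I/O yield, promote→Q0. Q0=[P2,P3] Q1=[P1] Q2=[]
t=10-11: P2@Q0 runs 1, rem=0, completes. Q0=[P3] Q1=[P1] Q2=[]
t=11-13: P3@Q0 runs 2, rem=2, I/O yield, promote→Q0. Q0=[P3] Q1=[P1] Q2=[]
t=13-15: P3@Q0 runs 2, rem=0, completes. Q0=[] Q1=[P1] Q2=[]
t=15-18: P1@Q1 runs 3, rem=5, I/O yield, promote→Q0. Q0=[P1] Q1=[] Q2=[]
t=18-20: P1@Q0 runs 2, rem=3, quantum used, demote→Q1. Q0=[] Q1=[P1] Q2=[]
t=20-23: P1@Q1 runs 3, rem=0, completes. Q0=[] Q1=[] Q2=[]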